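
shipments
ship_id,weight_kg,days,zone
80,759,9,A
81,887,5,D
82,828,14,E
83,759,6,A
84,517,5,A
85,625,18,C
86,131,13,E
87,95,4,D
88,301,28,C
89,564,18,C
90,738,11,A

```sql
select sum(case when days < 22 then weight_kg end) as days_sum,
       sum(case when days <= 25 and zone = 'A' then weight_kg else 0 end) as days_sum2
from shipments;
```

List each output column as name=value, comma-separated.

days_sum=5903, days_sum2=2773

[days_sum: days < 22]
ship_id=80: ✓ → 759
ship_id=81: ✓ → 887
ship_id=82: ✓ → 828
ship_id=83: ✓ → 759
ship_id=84: ✓ → 517
ship_id=85: ✓ → 625
ship_id=86: ✓ → 131
ship_id=87: ✓ → 95
ship_id=88: ✗
ship_id=89: ✓ → 564
ship_id=90: ✓ → 738
days_sum = 759 + 887 + 828 + 759 + 517 + 625 + 131 + 95 + 564 + 738 = 5903
—
[days_sum2: days <= 25 and zone = 'A']
ship_id=80: ✓ → 759
ship_id=81: ✗
ship_id=82: ✗
ship_id=83: ✓ → 759
ship_id=84: ✓ → 517
ship_id=85: ✗
ship_id=86: ✗
ship_id=87: ✗
ship_id=88: ✗
ship_id=89: ✗
ship_id=90: ✓ → 738
days_sum2 = 759 + 759 + 517 + 738 = 2773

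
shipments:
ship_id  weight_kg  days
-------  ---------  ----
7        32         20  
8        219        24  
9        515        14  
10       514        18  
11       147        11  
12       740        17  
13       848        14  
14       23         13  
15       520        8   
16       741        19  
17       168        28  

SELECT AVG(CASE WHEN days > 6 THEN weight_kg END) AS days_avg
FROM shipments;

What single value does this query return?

406.0909090909

ship_id=7: ✓ → 32
ship_id=8: ✓ → 219
ship_id=9: ✓ → 515
ship_id=10: ✓ → 514
ship_id=11: ✓ → 147
ship_id=12: ✓ → 740
ship_id=13: ✓ → 848
ship_id=14: ✓ → 23
ship_id=15: ✓ → 520
ship_id=16: ✓ → 741
ship_id=17: ✓ → 168
days_avg = (32 + 219 + 515 + 514 + 147 + 740 + 848 + 23 + 520 + 741 + 168) / 11 = 406.0909090909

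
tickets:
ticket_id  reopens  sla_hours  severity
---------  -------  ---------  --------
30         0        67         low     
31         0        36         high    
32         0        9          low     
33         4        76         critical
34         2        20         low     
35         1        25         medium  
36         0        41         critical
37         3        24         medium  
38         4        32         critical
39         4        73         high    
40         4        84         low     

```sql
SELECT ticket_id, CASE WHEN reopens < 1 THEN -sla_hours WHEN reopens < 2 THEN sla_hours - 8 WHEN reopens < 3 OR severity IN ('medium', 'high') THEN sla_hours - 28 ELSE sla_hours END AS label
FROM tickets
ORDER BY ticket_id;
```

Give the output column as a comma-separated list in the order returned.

ticket_id=30: reopens < 1 → -67
ticket_id=31: reopens < 1 → -36
ticket_id=32: reopens < 1 → -9
ticket_id=33: ELSE → 76
ticket_id=34: reopens < 3 OR severity IN ('medium', 'high') → -8
ticket_id=35: reopens < 2 → 17
ticket_id=36: reopens < 1 → -41
ticket_id=37: reopens < 3 OR severity IN ('medium', 'high') → -4
ticket_id=38: ELSE → 32
ticket_id=39: reopens < 3 OR severity IN ('medium', 'high') → 45
ticket_id=40: ELSE → 84

-67, -36, -9, 76, -8, 17, -41, -4, 32, 45, 84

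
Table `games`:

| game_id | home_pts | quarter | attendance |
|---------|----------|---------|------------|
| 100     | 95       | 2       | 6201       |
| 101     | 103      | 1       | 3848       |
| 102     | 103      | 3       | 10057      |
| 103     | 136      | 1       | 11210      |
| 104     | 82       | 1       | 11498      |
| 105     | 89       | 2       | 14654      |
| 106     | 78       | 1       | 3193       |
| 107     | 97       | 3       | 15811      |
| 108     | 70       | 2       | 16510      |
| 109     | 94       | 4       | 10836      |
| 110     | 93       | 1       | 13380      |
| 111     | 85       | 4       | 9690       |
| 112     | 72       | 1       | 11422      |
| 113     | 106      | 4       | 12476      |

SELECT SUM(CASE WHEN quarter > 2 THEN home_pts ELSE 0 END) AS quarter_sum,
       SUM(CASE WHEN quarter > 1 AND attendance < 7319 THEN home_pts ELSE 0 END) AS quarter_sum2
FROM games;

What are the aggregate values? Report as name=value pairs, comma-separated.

[quarter_sum: quarter > 2]
game_id=100: ✗
game_id=101: ✗
game_id=102: ✓ → 103
game_id=103: ✗
game_id=104: ✗
game_id=105: ✗
game_id=106: ✗
game_id=107: ✓ → 97
game_id=108: ✗
game_id=109: ✓ → 94
game_id=110: ✗
game_id=111: ✓ → 85
game_id=112: ✗
game_id=113: ✓ → 106
quarter_sum = 103 + 97 + 94 + 85 + 106 = 485
—
[quarter_sum2: quarter > 1 AND attendance < 7319]
game_id=100: ✓ → 95
game_id=101: ✗
game_id=102: ✗
game_id=103: ✗
game_id=104: ✗
game_id=105: ✗
game_id=106: ✗
game_id=107: ✗
game_id=108: ✗
game_id=109: ✗
game_id=110: ✗
game_id=111: ✗
game_id=112: ✗
game_id=113: ✗
quarter_sum2 = 95

quarter_sum=485, quarter_sum2=95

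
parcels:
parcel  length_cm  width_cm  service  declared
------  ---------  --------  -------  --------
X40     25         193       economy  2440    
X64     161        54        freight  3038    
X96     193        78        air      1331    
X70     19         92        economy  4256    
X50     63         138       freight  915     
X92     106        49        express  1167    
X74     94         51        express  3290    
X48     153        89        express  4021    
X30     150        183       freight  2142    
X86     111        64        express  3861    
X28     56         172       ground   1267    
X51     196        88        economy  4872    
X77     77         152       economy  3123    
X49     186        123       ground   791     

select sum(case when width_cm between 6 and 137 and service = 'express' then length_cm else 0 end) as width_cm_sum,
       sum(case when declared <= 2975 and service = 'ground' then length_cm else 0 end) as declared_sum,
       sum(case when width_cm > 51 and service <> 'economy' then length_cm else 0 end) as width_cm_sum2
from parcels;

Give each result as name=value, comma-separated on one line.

width_cm_sum=464, declared_sum=242, width_cm_sum2=1073

[width_cm_sum: width_cm between 6 and 137 and service = 'express']
parcel=X40: ✗
parcel=X64: ✗
parcel=X96: ✗
parcel=X70: ✗
parcel=X50: ✗
parcel=X92: ✓ → 106
parcel=X74: ✓ → 94
parcel=X48: ✓ → 153
parcel=X30: ✗
parcel=X86: ✓ → 111
parcel=X28: ✗
parcel=X51: ✗
parcel=X77: ✗
parcel=X49: ✗
width_cm_sum = 106 + 94 + 153 + 111 = 464
—
[declared_sum: declared <= 2975 and service = 'ground']
parcel=X40: ✗
parcel=X64: ✗
parcel=X96: ✗
parcel=X70: ✗
parcel=X50: ✗
parcel=X92: ✗
parcel=X74: ✗
parcel=X48: ✗
parcel=X30: ✗
parcel=X86: ✗
parcel=X28: ✓ → 56
parcel=X51: ✗
parcel=X77: ✗
parcel=X49: ✓ → 186
declared_sum = 56 + 186 = 242
—
[width_cm_sum2: width_cm > 51 and service <> 'economy']
parcel=X40: ✗
parcel=X64: ✓ → 161
parcel=X96: ✓ → 193
parcel=X70: ✗
parcel=X50: ✓ → 63
parcel=X92: ✗
parcel=X74: ✗
parcel=X48: ✓ → 153
parcel=X30: ✓ → 150
parcel=X86: ✓ → 111
parcel=X28: ✓ → 56
parcel=X51: ✗
parcel=X77: ✗
parcel=X49: ✓ → 186
width_cm_sum2 = 161 + 193 + 63 + 153 + 150 + 111 + 56 + 186 = 1073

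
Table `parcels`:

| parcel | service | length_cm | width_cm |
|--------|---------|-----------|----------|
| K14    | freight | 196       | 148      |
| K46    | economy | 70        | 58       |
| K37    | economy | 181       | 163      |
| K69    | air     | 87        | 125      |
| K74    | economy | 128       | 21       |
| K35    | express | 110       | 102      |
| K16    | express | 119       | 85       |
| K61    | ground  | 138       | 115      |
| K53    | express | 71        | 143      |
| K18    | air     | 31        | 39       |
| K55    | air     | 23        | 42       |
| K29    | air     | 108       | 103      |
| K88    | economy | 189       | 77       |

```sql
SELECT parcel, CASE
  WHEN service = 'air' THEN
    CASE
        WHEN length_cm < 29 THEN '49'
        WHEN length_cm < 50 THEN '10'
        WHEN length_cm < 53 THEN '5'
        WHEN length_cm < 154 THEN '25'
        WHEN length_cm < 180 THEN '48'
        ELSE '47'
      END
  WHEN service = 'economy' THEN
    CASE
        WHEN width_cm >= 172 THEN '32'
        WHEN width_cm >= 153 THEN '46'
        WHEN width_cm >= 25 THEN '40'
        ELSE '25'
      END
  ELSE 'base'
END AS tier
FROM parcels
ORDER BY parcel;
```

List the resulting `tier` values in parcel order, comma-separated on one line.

parcel=K14: service='freight' → outer ELSE → base
parcel=K16: service='express' → outer ELSE → base
parcel=K18: service='air' → inner[length_cm < 50] → 10
parcel=K29: service='air' → inner[length_cm < 154] → 25
parcel=K35: service='express' → outer ELSE → base
parcel=K37: service='economy' → inner[width_cm >= 153] → 46
parcel=K46: service='economy' → inner[width_cm >= 25] → 40
parcel=K53: service='express' → outer ELSE → base
parcel=K55: service='air' → inner[length_cm < 29] → 49
parcel=K61: service='ground' → outer ELSE → base
parcel=K69: service='air' → inner[length_cm < 154] → 25
parcel=K74: service='economy' → inner[ELSE] → 25
parcel=K88: service='economy' → inner[width_cm >= 25] → 40

base, base, 10, 25, base, 46, 40, base, 49, base, 25, 25, 40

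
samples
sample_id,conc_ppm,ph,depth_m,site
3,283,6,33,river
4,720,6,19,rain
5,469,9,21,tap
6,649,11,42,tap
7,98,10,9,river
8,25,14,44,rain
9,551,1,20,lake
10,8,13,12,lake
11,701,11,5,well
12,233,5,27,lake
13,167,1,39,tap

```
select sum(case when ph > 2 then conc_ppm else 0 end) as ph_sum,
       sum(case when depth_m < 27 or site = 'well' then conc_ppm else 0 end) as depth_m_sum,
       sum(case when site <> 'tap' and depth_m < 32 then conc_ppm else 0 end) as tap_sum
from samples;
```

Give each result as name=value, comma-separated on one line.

ph_sum=3186, depth_m_sum=2547, tap_sum=2311

[ph_sum: ph > 2]
sample_id=3: ✓ → 283
sample_id=4: ✓ → 720
sample_id=5: ✓ → 469
sample_id=6: ✓ → 649
sample_id=7: ✓ → 98
sample_id=8: ✓ → 25
sample_id=9: ✗
sample_id=10: ✓ → 8
sample_id=11: ✓ → 701
sample_id=12: ✓ → 233
sample_id=13: ✗
ph_sum = 283 + 720 + 469 + 649 + 98 + 25 + 8 + 701 + 233 = 3186
—
[depth_m_sum: depth_m < 27 or site = 'well']
sample_id=3: ✗
sample_id=4: ✓ → 720
sample_id=5: ✓ → 469
sample_id=6: ✗
sample_id=7: ✓ → 98
sample_id=8: ✗
sample_id=9: ✓ → 551
sample_id=10: ✓ → 8
sample_id=11: ✓ → 701
sample_id=12: ✗
sample_id=13: ✗
depth_m_sum = 720 + 469 + 98 + 551 + 8 + 701 = 2547
—
[tap_sum: site <> 'tap' and depth_m < 32]
sample_id=3: ✗
sample_id=4: ✓ → 720
sample_id=5: ✗
sample_id=6: ✗
sample_id=7: ✓ → 98
sample_id=8: ✗
sample_id=9: ✓ → 551
sample_id=10: ✓ → 8
sample_id=11: ✓ → 701
sample_id=12: ✓ → 233
sample_id=13: ✗
tap_sum = 720 + 98 + 551 + 8 + 701 + 233 = 2311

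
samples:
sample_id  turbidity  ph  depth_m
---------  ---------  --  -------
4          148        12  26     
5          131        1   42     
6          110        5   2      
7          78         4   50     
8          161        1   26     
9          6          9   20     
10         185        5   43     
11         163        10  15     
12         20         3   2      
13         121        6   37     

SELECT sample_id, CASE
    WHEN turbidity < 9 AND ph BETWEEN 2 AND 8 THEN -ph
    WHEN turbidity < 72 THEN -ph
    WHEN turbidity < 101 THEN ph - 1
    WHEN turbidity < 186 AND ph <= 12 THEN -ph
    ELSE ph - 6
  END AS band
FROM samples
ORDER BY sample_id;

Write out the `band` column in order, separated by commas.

-12, -1, -5, 3, -1, -9, -5, -10, -3, -6

sample_id=4: turbidity < 186 AND ph <= 12 → -12
sample_id=5: turbidity < 186 AND ph <= 12 → -1
sample_id=6: turbidity < 186 AND ph <= 12 → -5
sample_id=7: turbidity < 101 → 3
sample_id=8: turbidity < 186 AND ph <= 12 → -1
sample_id=9: turbidity < 72 → -9
sample_id=10: turbidity < 186 AND ph <= 12 → -5
sample_id=11: turbidity < 186 AND ph <= 12 → -10
sample_id=12: turbidity < 72 → -3
sample_id=13: turbidity < 186 AND ph <= 12 → -6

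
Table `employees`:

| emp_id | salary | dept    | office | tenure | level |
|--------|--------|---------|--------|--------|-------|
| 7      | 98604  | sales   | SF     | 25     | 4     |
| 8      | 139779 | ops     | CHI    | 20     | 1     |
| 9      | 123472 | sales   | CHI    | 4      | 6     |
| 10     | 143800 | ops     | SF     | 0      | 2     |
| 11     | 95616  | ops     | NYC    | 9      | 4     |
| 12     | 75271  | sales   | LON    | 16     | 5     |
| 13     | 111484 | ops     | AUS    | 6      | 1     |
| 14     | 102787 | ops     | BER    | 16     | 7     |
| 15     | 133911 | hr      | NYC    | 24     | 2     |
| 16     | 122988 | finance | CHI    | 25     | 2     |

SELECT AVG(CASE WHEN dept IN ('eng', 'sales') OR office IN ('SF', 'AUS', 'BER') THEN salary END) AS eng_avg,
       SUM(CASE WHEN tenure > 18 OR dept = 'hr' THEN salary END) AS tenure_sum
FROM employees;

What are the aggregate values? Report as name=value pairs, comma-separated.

eng_avg=109236.3333333333, tenure_sum=495282

[eng_avg: dept IN ('eng', 'sales') OR office IN ('SF', 'AUS', 'BER')]
emp_id=7: ✓ → 98604
emp_id=8: ✗
emp_id=9: ✓ → 123472
emp_id=10: ✓ → 143800
emp_id=11: ✗
emp_id=12: ✓ → 75271
emp_id=13: ✓ → 111484
emp_id=14: ✓ → 102787
emp_id=15: ✗
emp_id=16: ✗
eng_avg = (98604 + 123472 + 143800 + 75271 + 111484 + 102787) / 6 = 109236.3333333333
—
[tenure_sum: tenure > 18 OR dept = 'hr']
emp_id=7: ✓ → 98604
emp_id=8: ✓ → 139779
emp_id=9: ✗
emp_id=10: ✗
emp_id=11: ✗
emp_id=12: ✗
emp_id=13: ✗
emp_id=14: ✗
emp_id=15: ✓ → 133911
emp_id=16: ✓ → 122988
tenure_sum = 98604 + 139779 + 133911 + 122988 = 495282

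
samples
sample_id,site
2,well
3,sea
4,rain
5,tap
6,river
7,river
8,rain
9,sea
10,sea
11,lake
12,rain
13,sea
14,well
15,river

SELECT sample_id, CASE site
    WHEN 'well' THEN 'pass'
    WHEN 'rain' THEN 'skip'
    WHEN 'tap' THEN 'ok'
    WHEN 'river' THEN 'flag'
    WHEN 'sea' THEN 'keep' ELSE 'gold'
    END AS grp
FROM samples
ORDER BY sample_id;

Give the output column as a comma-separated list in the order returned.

pass, keep, skip, ok, flag, flag, skip, keep, keep, gold, skip, keep, pass, flag

sample_id=2: site='well' → pass
sample_id=3: site='sea' → keep
sample_id=4: site='rain' → skip
sample_id=5: site='tap' → ok
sample_id=6: site='river' → flag
sample_id=7: site='river' → flag
sample_id=8: site='rain' → skip
sample_id=9: site='sea' → keep
sample_id=10: site='sea' → keep
sample_id=11: ELSE → gold
sample_id=12: site='rain' → skip
sample_id=13: site='sea' → keep
sample_id=14: site='well' → pass
sample_id=15: site='river' → flag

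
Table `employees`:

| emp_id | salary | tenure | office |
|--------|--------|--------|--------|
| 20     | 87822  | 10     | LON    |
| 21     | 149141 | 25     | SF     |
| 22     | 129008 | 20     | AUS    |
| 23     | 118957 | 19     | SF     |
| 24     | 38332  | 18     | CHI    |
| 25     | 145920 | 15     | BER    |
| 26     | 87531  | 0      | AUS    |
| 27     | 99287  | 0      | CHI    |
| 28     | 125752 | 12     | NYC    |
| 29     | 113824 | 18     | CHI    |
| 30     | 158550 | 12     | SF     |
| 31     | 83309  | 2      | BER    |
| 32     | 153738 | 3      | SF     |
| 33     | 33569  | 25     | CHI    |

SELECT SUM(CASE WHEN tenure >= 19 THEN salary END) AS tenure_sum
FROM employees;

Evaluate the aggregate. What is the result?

430675

emp_id=20: ✗
emp_id=21: ✓ → 149141
emp_id=22: ✓ → 129008
emp_id=23: ✓ → 118957
emp_id=24: ✗
emp_id=25: ✗
emp_id=26: ✗
emp_id=27: ✗
emp_id=28: ✗
emp_id=29: ✗
emp_id=30: ✗
emp_id=31: ✗
emp_id=32: ✗
emp_id=33: ✓ → 33569
tenure_sum = 149141 + 129008 + 118957 + 33569 = 430675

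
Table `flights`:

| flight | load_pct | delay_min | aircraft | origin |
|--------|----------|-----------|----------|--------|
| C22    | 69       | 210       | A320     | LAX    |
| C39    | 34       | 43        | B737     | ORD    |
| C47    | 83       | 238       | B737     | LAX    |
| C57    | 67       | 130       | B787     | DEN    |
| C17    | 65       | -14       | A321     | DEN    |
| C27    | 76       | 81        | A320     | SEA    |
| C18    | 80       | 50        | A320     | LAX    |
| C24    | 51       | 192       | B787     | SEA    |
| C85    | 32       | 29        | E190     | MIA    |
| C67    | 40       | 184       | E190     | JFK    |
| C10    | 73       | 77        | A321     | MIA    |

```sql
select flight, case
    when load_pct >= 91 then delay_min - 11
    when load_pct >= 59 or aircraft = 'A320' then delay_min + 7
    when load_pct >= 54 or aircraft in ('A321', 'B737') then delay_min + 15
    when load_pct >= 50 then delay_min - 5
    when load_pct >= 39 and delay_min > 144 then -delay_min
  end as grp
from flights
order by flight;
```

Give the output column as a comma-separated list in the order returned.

flight=C10: load_pct >= 59 or aircraft = 'A320' → 84
flight=C17: load_pct >= 59 or aircraft = 'A320' → -7
flight=C18: load_pct >= 59 or aircraft = 'A320' → 57
flight=C22: load_pct >= 59 or aircraft = 'A320' → 217
flight=C24: load_pct >= 50 → 187
flight=C27: load_pct >= 59 or aircraft = 'A320' → 88
flight=C39: load_pct >= 54 or aircraft in ('A321', 'B737') → 58
flight=C47: load_pct >= 59 or aircraft = 'A320' → 245
flight=C57: load_pct >= 59 or aircraft = 'A320' → 137
flight=C67: load_pct >= 39 and delay_min > 144 → -184
flight=C85: (no match → NULL) → NULL

84, -7, 57, 217, 187, 88, 58, 245, 137, -184, NULL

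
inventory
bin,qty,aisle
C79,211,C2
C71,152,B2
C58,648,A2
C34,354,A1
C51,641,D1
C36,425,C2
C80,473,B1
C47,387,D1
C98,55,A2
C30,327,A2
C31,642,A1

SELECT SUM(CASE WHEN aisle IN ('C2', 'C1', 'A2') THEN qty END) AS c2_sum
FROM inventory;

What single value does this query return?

1666

bin=C79: ✓ → 211
bin=C71: ✗
bin=C58: ✓ → 648
bin=C34: ✗
bin=C51: ✗
bin=C36: ✓ → 425
bin=C80: ✗
bin=C47: ✗
bin=C98: ✓ → 55
bin=C30: ✓ → 327
bin=C31: ✗
c2_sum = 211 + 648 + 425 + 55 + 327 = 1666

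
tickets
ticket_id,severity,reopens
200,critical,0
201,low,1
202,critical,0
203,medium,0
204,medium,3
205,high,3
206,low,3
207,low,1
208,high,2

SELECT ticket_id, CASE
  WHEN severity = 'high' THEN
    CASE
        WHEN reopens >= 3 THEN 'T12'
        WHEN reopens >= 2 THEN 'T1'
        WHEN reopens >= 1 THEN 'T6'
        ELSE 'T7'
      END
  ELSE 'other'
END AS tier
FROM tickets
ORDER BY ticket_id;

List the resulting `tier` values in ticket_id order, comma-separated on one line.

other, other, other, other, other, T12, other, other, T1

ticket_id=200: severity='critical' → outer ELSE → other
ticket_id=201: severity='low' → outer ELSE → other
ticket_id=202: severity='critical' → outer ELSE → other
ticket_id=203: severity='medium' → outer ELSE → other
ticket_id=204: severity='medium' → outer ELSE → other
ticket_id=205: severity='high' → inner[reopens >= 3] → T12
ticket_id=206: severity='low' → outer ELSE → other
ticket_id=207: severity='low' → outer ELSE → other
ticket_id=208: severity='high' → inner[reopens >= 2] → T1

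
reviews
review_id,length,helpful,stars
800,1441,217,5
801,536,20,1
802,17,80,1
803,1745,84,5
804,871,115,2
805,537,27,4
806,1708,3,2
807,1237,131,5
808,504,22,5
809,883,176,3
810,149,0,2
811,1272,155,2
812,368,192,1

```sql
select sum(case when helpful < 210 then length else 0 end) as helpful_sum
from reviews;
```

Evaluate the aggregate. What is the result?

review_id=800: ✗
review_id=801: ✓ → 536
review_id=802: ✓ → 17
review_id=803: ✓ → 1745
review_id=804: ✓ → 871
review_id=805: ✓ → 537
review_id=806: ✓ → 1708
review_id=807: ✓ → 1237
review_id=808: ✓ → 504
review_id=809: ✓ → 883
review_id=810: ✓ → 149
review_id=811: ✓ → 1272
review_id=812: ✓ → 368
helpful_sum = 536 + 17 + 1745 + 871 + 537 + 1708 + 1237 + 504 + 883 + 149 + 1272 + 368 = 9827

9827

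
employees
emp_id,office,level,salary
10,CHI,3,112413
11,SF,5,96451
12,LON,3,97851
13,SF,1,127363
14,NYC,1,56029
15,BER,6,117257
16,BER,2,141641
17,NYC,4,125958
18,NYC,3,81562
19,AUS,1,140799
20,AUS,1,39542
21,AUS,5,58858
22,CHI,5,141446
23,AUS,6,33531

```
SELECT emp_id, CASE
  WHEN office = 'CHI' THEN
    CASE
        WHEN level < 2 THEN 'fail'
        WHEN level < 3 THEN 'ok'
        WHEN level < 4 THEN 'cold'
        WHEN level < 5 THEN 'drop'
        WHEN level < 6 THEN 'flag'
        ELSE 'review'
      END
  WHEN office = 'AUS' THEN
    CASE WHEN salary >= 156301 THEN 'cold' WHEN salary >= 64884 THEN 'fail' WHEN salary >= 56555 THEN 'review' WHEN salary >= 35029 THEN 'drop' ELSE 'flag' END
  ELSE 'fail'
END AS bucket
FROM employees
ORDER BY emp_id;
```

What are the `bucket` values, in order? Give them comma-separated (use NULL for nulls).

cold, fail, fail, fail, fail, fail, fail, fail, fail, fail, drop, review, flag, flag

emp_id=10: office='CHI' → inner[level < 4] → cold
emp_id=11: office='SF' → outer ELSE → fail
emp_id=12: office='LON' → outer ELSE → fail
emp_id=13: office='SF' → outer ELSE → fail
emp_id=14: office='NYC' → outer ELSE → fail
emp_id=15: office='BER' → outer ELSE → fail
emp_id=16: office='BER' → outer ELSE → fail
emp_id=17: office='NYC' → outer ELSE → fail
emp_id=18: office='NYC' → outer ELSE → fail
emp_id=19: office='AUS' → inner[salary >= 64884] → fail
emp_id=20: office='AUS' → inner[salary >= 35029] → drop
emp_id=21: office='AUS' → inner[salary >= 56555] → review
emp_id=22: office='CHI' → inner[level < 6] → flag
emp_id=23: office='AUS' → inner[ELSE] → flag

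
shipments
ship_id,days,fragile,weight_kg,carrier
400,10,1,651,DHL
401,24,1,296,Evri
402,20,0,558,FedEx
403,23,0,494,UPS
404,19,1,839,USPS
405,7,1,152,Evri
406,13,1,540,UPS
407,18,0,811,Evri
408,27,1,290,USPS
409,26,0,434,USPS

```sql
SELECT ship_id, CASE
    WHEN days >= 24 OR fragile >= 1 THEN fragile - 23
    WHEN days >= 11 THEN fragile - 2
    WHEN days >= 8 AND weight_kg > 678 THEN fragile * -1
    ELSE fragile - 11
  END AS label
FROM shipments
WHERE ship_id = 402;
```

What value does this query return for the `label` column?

-2

ship_id = 402: days=20, fragile=0, weight_kg=558, carrier=FedEx.
days >= 24 OR fragile >= 1 → false
days >= 11 → true → -2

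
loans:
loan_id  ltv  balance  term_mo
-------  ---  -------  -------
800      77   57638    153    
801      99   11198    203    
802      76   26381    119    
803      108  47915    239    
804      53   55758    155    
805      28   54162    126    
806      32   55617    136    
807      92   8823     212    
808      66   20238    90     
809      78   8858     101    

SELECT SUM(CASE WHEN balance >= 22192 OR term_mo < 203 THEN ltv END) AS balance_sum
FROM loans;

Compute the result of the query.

518

loan_id=800: ✓ → 77
loan_id=801: ✗
loan_id=802: ✓ → 76
loan_id=803: ✓ → 108
loan_id=804: ✓ → 53
loan_id=805: ✓ → 28
loan_id=806: ✓ → 32
loan_id=807: ✗
loan_id=808: ✓ → 66
loan_id=809: ✓ → 78
balance_sum = 77 + 76 + 108 + 53 + 28 + 32 + 66 + 78 = 518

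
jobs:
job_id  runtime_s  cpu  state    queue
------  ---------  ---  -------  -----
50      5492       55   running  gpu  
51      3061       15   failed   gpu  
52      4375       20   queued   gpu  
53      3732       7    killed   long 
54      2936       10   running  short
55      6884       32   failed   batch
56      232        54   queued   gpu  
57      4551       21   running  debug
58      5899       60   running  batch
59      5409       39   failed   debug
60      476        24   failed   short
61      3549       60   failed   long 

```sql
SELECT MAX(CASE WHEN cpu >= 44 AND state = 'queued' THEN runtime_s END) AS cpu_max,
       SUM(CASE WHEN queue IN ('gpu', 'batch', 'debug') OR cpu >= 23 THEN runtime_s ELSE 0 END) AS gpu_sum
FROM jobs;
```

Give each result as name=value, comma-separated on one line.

[cpu_max: cpu >= 44 AND state = 'queued']
job_id=50: ✗
job_id=51: ✗
job_id=52: ✗
job_id=53: ✗
job_id=54: ✗
job_id=55: ✗
job_id=56: ✓ → 232
job_id=57: ✗
job_id=58: ✗
job_id=59: ✗
job_id=60: ✗
job_id=61: ✗
cpu_max = MAX(232) = 232
—
[gpu_sum: queue IN ('gpu', 'batch', 'debug') OR cpu >= 23]
job_id=50: ✓ → 5492
job_id=51: ✓ → 3061
job_id=52: ✓ → 4375
job_id=53: ✗
job_id=54: ✗
job_id=55: ✓ → 6884
job_id=56: ✓ → 232
job_id=57: ✓ → 4551
job_id=58: ✓ → 5899
job_id=59: ✓ → 5409
job_id=60: ✓ → 476
job_id=61: ✓ → 3549
gpu_sum = 5492 + 3061 + 4375 + 6884 + 232 + 4551 + 5899 + 5409 + 476 + 3549 = 39928

cpu_max=232, gpu_sum=39928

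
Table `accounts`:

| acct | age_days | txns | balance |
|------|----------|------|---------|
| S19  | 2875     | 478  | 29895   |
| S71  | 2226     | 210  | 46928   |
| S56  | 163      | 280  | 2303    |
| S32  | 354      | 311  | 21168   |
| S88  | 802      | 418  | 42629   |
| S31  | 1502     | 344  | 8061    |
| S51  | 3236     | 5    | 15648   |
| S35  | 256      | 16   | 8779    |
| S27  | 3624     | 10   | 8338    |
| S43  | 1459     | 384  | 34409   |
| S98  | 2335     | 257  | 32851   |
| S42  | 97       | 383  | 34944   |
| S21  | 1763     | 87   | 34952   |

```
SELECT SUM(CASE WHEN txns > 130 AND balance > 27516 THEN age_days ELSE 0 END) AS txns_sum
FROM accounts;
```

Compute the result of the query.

9794

acct=S19: ✓ → 2875
acct=S71: ✓ → 2226
acct=S56: ✗
acct=S32: ✗
acct=S88: ✓ → 802
acct=S31: ✗
acct=S51: ✗
acct=S35: ✗
acct=S27: ✗
acct=S43: ✓ → 1459
acct=S98: ✓ → 2335
acct=S42: ✓ → 97
acct=S21: ✗
txns_sum = 2875 + 2226 + 802 + 1459 + 2335 + 97 = 9794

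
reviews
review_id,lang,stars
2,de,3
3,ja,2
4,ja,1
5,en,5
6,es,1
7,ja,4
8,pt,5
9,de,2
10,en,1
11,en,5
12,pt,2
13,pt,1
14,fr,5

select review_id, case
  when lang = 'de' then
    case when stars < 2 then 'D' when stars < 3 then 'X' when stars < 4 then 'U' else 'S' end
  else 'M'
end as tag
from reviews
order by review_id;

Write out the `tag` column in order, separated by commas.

review_id=2: lang='de' → inner[stars < 4] → U
review_id=3: lang='ja' → outer ELSE → M
review_id=4: lang='ja' → outer ELSE → M
review_id=5: lang='en' → outer ELSE → M
review_id=6: lang='es' → outer ELSE → M
review_id=7: lang='ja' → outer ELSE → M
review_id=8: lang='pt' → outer ELSE → M
review_id=9: lang='de' → inner[stars < 3] → X
review_id=10: lang='en' → outer ELSE → M
review_id=11: lang='en' → outer ELSE → M
review_id=12: lang='pt' → outer ELSE → M
review_id=13: lang='pt' → outer ELSE → M
review_id=14: lang='fr' → outer ELSE → M

U, M, M, M, M, M, M, X, M, M, M, M, M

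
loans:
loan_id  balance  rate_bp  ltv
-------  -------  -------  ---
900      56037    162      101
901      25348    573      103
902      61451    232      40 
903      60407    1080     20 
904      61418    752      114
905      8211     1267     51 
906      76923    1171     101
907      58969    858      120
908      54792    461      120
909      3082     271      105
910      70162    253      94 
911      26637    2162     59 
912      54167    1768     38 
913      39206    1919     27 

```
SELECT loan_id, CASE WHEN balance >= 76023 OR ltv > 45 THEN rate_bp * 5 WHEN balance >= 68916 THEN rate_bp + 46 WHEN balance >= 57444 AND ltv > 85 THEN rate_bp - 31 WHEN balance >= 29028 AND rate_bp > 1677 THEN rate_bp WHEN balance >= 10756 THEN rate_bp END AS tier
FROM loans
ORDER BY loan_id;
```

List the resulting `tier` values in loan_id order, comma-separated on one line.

810, 2865, 232, 1080, 3760, 6335, 5855, 4290, 2305, 1355, 1265, 10810, 1768, 1919

loan_id=900: balance >= 76023 OR ltv > 45 → 810
loan_id=901: balance >= 76023 OR ltv > 45 → 2865
loan_id=902: balance >= 10756 → 232
loan_id=903: balance >= 10756 → 1080
loan_id=904: balance >= 76023 OR ltv > 45 → 3760
loan_id=905: balance >= 76023 OR ltv > 45 → 6335
loan_id=906: balance >= 76023 OR ltv > 45 → 5855
loan_id=907: balance >= 76023 OR ltv > 45 → 4290
loan_id=908: balance >= 76023 OR ltv > 45 → 2305
loan_id=909: balance >= 76023 OR ltv > 45 → 1355
loan_id=910: balance >= 76023 OR ltv > 45 → 1265
loan_id=911: balance >= 76023 OR ltv > 45 → 10810
loan_id=912: balance >= 29028 AND rate_bp > 1677 → 1768
loan_id=913: balance >= 29028 AND rate_bp > 1677 → 1919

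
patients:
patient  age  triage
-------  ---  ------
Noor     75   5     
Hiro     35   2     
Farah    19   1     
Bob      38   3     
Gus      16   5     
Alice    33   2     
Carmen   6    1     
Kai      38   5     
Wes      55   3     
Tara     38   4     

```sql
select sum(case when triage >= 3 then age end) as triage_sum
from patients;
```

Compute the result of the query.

patient=Noor: ✓ → 75
patient=Hiro: ✗
patient=Farah: ✗
patient=Bob: ✓ → 38
patient=Gus: ✓ → 16
patient=Alice: ✗
patient=Carmen: ✗
patient=Kai: ✓ → 38
patient=Wes: ✓ → 55
patient=Tara: ✓ → 38
triage_sum = 75 + 38 + 16 + 38 + 55 + 38 = 260

260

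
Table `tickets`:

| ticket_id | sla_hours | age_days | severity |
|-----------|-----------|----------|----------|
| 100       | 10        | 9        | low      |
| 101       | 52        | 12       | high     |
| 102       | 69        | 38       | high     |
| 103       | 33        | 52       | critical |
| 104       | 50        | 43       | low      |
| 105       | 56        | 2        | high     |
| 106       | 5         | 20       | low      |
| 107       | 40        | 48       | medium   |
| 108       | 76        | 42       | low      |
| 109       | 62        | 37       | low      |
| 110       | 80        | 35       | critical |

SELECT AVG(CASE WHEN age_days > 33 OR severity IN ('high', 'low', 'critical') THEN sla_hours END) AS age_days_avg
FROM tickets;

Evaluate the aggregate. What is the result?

ticket_id=100: ✓ → 10
ticket_id=101: ✓ → 52
ticket_id=102: ✓ → 69
ticket_id=103: ✓ → 33
ticket_id=104: ✓ → 50
ticket_id=105: ✓ → 56
ticket_id=106: ✓ → 5
ticket_id=107: ✓ → 40
ticket_id=108: ✓ → 76
ticket_id=109: ✓ → 62
ticket_id=110: ✓ → 80
age_days_avg = (10 + 52 + 69 + 33 + 50 + 56 + 5 + 40 + 76 + 62 + 80) / 11 = 48.4545454545

48.4545454545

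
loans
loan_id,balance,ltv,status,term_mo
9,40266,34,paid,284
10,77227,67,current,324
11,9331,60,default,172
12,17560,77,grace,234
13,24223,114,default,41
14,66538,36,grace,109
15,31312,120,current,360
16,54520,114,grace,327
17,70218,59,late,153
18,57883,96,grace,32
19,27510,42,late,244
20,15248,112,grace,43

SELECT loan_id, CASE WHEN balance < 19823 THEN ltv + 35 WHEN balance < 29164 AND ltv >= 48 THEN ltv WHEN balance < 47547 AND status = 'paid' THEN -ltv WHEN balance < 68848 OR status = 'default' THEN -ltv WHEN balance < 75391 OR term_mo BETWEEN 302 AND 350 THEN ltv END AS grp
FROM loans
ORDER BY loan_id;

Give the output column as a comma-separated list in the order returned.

-34, 67, 95, 112, 114, -36, -120, -114, 59, -96, -42, 147

loan_id=9: balance < 47547 AND status = 'paid' → -34
loan_id=10: balance < 75391 OR term_mo BETWEEN 302 AND 350 → 67
loan_id=11: balance < 19823 → 95
loan_id=12: balance < 19823 → 112
loan_id=13: balance < 29164 AND ltv >= 48 → 114
loan_id=14: balance < 68848 OR status = 'default' → -36
loan_id=15: balance < 68848 OR status = 'default' → -120
loan_id=16: balance < 68848 OR status = 'default' → -114
loan_id=17: balance < 75391 OR term_mo BETWEEN 302 AND 350 → 59
loan_id=18: balance < 68848 OR status = 'default' → -96
loan_id=19: balance < 68848 OR status = 'default' → -42
loan_id=20: balance < 19823 → 147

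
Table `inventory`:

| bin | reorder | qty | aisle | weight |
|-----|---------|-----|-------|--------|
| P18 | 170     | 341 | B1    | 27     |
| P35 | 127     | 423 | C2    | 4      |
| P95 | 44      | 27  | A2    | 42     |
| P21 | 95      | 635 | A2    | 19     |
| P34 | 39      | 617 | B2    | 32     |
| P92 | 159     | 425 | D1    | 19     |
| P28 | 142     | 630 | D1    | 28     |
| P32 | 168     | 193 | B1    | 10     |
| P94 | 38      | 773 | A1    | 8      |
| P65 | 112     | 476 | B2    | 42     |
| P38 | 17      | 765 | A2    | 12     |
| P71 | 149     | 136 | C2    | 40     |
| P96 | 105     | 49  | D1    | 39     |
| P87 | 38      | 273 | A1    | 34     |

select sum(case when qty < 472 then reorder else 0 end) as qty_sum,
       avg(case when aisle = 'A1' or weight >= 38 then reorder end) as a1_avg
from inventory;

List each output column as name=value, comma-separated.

qty_sum=960, a1_avg=81

[qty_sum: qty < 472]
bin=P18: ✓ → 170
bin=P35: ✓ → 127
bin=P95: ✓ → 44
bin=P21: ✗
bin=P34: ✗
bin=P92: ✓ → 159
bin=P28: ✗
bin=P32: ✓ → 168
bin=P94: ✗
bin=P65: ✗
bin=P38: ✗
bin=P71: ✓ → 149
bin=P96: ✓ → 105
bin=P87: ✓ → 38
qty_sum = 170 + 127 + 44 + 159 + 168 + 149 + 105 + 38 = 960
—
[a1_avg: aisle = 'A1' or weight >= 38]
bin=P18: ✗
bin=P35: ✗
bin=P95: ✓ → 44
bin=P21: ✗
bin=P34: ✗
bin=P92: ✗
bin=P28: ✗
bin=P32: ✗
bin=P94: ✓ → 38
bin=P65: ✓ → 112
bin=P38: ✗
bin=P71: ✓ → 149
bin=P96: ✓ → 105
bin=P87: ✓ → 38
a1_avg = (44 + 38 + 112 + 149 + 105 + 38) / 6 = 81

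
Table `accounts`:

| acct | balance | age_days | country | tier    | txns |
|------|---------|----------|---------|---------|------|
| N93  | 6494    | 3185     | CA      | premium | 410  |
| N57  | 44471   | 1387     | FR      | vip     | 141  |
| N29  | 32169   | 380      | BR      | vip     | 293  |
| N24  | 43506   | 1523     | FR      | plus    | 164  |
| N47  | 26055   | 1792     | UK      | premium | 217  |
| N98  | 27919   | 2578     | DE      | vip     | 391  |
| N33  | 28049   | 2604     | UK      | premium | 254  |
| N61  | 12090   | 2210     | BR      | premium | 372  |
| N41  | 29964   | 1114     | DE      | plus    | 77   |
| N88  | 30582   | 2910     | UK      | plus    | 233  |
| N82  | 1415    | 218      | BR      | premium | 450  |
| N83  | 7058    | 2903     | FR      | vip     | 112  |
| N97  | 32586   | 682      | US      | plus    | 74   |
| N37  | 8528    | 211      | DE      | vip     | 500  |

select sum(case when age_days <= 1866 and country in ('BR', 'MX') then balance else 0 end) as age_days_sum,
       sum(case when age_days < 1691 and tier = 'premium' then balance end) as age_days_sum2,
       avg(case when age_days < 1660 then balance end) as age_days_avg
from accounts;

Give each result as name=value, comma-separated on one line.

age_days_sum=33584, age_days_sum2=1415, age_days_avg=27519.8571428571

[age_days_sum: age_days <= 1866 and country in ('BR', 'MX')]
acct=N93: ✗
acct=N57: ✗
acct=N29: ✓ → 32169
acct=N24: ✗
acct=N47: ✗
acct=N98: ✗
acct=N33: ✗
acct=N61: ✗
acct=N41: ✗
acct=N88: ✗
acct=N82: ✓ → 1415
acct=N83: ✗
acct=N97: ✗
acct=N37: ✗
age_days_sum = 32169 + 1415 = 33584
—
[age_days_sum2: age_days < 1691 and tier = 'premium']
acct=N93: ✗
acct=N57: ✗
acct=N29: ✗
acct=N24: ✗
acct=N47: ✗
acct=N98: ✗
acct=N33: ✗
acct=N61: ✗
acct=N41: ✗
acct=N88: ✗
acct=N82: ✓ → 1415
acct=N83: ✗
acct=N97: ✗
acct=N37: ✗
age_days_sum2 = 1415
—
[age_days_avg: age_days < 1660]
acct=N93: ✗
acct=N57: ✓ → 44471
acct=N29: ✓ → 32169
acct=N24: ✓ → 43506
acct=N47: ✗
acct=N98: ✗
acct=N33: ✗
acct=N61: ✗
acct=N41: ✓ → 29964
acct=N88: ✗
acct=N82: ✓ → 1415
acct=N83: ✗
acct=N97: ✓ → 32586
acct=N37: ✓ → 8528
age_days_avg = (44471 + 32169 + 43506 + 29964 + 1415 + 32586 + 8528) / 7 = 27519.8571428571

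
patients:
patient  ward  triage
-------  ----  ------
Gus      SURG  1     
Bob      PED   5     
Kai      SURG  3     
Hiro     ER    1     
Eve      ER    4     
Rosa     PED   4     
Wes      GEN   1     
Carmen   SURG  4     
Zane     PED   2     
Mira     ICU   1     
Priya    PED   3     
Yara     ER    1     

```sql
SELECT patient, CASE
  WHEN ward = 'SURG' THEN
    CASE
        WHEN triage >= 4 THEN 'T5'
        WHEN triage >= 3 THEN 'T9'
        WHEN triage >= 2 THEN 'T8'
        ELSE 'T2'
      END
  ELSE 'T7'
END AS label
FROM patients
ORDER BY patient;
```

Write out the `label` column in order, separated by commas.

T7, T5, T7, T2, T7, T9, T7, T7, T7, T7, T7, T7

patient=Bob: ward='PED' → outer ELSE → T7
patient=Carmen: ward='SURG' → inner[triage >= 4] → T5
patient=Eve: ward='ER' → outer ELSE → T7
patient=Gus: ward='SURG' → inner[ELSE] → T2
patient=Hiro: ward='ER' → outer ELSE → T7
patient=Kai: ward='SURG' → inner[triage >= 3] → T9
patient=Mira: ward='ICU' → outer ELSE → T7
patient=Priya: ward='PED' → outer ELSE → T7
patient=Rosa: ward='PED' → outer ELSE → T7
patient=Wes: ward='GEN' → outer ELSE → T7
patient=Yara: ward='ER' → outer ELSE → T7
patient=Zane: ward='PED' → outer ELSE → T7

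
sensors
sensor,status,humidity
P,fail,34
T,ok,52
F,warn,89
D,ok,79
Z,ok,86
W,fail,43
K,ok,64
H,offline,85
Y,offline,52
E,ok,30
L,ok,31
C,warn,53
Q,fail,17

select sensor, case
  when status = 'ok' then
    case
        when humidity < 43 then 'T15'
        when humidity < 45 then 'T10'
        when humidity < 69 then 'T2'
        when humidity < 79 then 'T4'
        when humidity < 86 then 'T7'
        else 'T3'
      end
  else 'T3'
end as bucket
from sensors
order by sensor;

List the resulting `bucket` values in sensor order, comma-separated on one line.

sensor=C: status='warn' → outer ELSE → T3
sensor=D: status='ok' → inner[humidity < 86] → T7
sensor=E: status='ok' → inner[humidity < 43] → T15
sensor=F: status='warn' → outer ELSE → T3
sensor=H: status='offline' → outer ELSE → T3
sensor=K: status='ok' → inner[humidity < 69] → T2
sensor=L: status='ok' → inner[humidity < 43] → T15
sensor=P: status='fail' → outer ELSE → T3
sensor=Q: status='fail' → outer ELSE → T3
sensor=T: status='ok' → inner[humidity < 69] → T2
sensor=W: status='fail' → outer ELSE → T3
sensor=Y: status='offline' → outer ELSE → T3
sensor=Z: status='ok' → inner[ELSE] → T3

T3, T7, T15, T3, T3, T2, T15, T3, T3, T2, T3, T3, T3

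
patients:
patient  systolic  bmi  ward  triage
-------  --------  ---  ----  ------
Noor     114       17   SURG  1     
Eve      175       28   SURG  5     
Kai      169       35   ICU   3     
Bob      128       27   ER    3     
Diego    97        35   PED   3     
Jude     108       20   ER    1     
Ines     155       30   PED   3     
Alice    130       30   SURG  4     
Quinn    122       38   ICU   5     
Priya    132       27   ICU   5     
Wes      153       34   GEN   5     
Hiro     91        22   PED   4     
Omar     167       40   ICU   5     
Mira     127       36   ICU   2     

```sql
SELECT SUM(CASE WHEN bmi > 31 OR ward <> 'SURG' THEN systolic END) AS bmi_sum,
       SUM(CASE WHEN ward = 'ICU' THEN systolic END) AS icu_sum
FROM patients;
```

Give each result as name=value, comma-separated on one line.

bmi_sum=1449, icu_sum=717

[bmi_sum: bmi > 31 OR ward <> 'SURG']
patient=Noor: ✗
patient=Eve: ✗
patient=Kai: ✓ → 169
patient=Bob: ✓ → 128
patient=Diego: ✓ → 97
patient=Jude: ✓ → 108
patient=Ines: ✓ → 155
patient=Alice: ✗
patient=Quinn: ✓ → 122
patient=Priya: ✓ → 132
patient=Wes: ✓ → 153
patient=Hiro: ✓ → 91
patient=Omar: ✓ → 167
patient=Mira: ✓ → 127
bmi_sum = 169 + 128 + 97 + 108 + 155 + 122 + 132 + 153 + 91 + 167 + 127 = 1449
—
[icu_sum: ward = 'ICU']
patient=Noor: ✗
patient=Eve: ✗
patient=Kai: ✓ → 169
patient=Bob: ✗
patient=Diego: ✗
patient=Jude: ✗
patient=Ines: ✗
patient=Alice: ✗
patient=Quinn: ✓ → 122
patient=Priya: ✓ → 132
patient=Wes: ✗
patient=Hiro: ✗
patient=Omar: ✓ → 167
patient=Mira: ✓ → 127
icu_sum = 169 + 122 + 132 + 167 + 127 = 717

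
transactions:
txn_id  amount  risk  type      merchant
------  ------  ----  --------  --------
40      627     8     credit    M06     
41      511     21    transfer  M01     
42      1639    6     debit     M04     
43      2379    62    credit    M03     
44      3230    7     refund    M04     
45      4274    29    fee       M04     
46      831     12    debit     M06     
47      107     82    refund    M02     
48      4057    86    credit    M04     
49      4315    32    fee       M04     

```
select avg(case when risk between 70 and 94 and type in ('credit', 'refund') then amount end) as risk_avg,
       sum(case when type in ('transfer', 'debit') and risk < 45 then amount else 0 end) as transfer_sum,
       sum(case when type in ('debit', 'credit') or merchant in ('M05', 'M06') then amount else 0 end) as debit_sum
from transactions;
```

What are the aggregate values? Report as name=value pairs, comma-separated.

risk_avg=2082, transfer_sum=2981, debit_sum=9533

[risk_avg: risk between 70 and 94 and type in ('credit', 'refund')]
txn_id=40: ✗
txn_id=41: ✗
txn_id=42: ✗
txn_id=43: ✗
txn_id=44: ✗
txn_id=45: ✗
txn_id=46: ✗
txn_id=47: ✓ → 107
txn_id=48: ✓ → 4057
txn_id=49: ✗
risk_avg = (107 + 4057) / 2 = 2082
—
[transfer_sum: type in ('transfer', 'debit') and risk < 45]
txn_id=40: ✗
txn_id=41: ✓ → 511
txn_id=42: ✓ → 1639
txn_id=43: ✗
txn_id=44: ✗
txn_id=45: ✗
txn_id=46: ✓ → 831
txn_id=47: ✗
txn_id=48: ✗
txn_id=49: ✗
transfer_sum = 511 + 1639 + 831 = 2981
—
[debit_sum: type in ('debit', 'credit') or merchant in ('M05', 'M06')]
txn_id=40: ✓ → 627
txn_id=41: ✗
txn_id=42: ✓ → 1639
txn_id=43: ✓ → 2379
txn_id=44: ✗
txn_id=45: ✗
txn_id=46: ✓ → 831
txn_id=47: ✗
txn_id=48: ✓ → 4057
txn_id=49: ✗
debit_sum = 627 + 1639 + 2379 + 831 + 4057 = 9533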